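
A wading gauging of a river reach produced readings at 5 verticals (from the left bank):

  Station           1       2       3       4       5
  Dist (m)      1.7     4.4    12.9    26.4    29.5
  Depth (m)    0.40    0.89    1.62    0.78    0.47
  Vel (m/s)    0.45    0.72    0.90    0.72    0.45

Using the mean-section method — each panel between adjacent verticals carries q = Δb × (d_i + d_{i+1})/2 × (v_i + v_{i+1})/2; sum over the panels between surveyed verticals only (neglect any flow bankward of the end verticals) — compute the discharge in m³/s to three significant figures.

23.9 m³/s

Panel 1-2: Δb = 2.7 m, d̄ = (0.40+0.89)/2 = 0.645, v̄ = (0.45+0.72)/2 = 0.585 → q = 2.7×0.645×0.585 = 1.019 m³/s
Panel 2-3: Δb = 8.5 m, d̄ = (0.89+1.62)/2 = 1.255, v̄ = (0.72+0.90)/2 = 0.81 → q = 8.5×1.255×0.81 = 8.641 m³/s
Panel 3-4: Δb = 13.5 m, d̄ = (1.62+0.78)/2 = 1.2, v̄ = (0.90+0.72)/2 = 0.81 → q = 13.5×1.2×0.81 = 13.12 m³/s
Panel 4-5: Δb = 3.1 m, d̄ = (0.78+0.47)/2 = 0.625, v̄ = (0.72+0.45)/2 = 0.585 → q = 3.1×0.625×0.585 = 1.133 m³/s
Q = Σ q = 23.91 m³/s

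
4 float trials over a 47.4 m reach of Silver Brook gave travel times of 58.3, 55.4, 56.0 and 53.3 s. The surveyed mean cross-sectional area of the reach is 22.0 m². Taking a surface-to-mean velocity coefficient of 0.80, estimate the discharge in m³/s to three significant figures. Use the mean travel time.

15.0 m³/s

t̄ = (58.3 + 55.4 + 56.0 + 53.3) / 4 = 55.75 s
v_surface = L / t̄ = 47.4 / 55.75 = 0.8502 m/s
v_mean = 0.80 × 0.8502 = 0.6802 m/s
Q = A × v_mean = 22.0 × 0.6802 = 14.96 m³/s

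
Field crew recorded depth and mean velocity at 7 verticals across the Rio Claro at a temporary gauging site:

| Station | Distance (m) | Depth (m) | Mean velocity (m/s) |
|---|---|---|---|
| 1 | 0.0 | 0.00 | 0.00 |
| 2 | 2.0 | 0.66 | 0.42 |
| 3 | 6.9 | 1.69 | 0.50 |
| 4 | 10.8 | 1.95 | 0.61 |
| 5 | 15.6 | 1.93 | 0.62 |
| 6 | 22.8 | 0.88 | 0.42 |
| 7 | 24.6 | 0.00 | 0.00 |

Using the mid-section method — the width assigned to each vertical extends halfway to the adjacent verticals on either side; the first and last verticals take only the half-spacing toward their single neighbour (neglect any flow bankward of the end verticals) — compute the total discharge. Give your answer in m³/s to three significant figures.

18.7 m³/s

w_2 = (6.9 − 0.0)/2 = 3.45 m; q_2 = 0.42 × 0.66 × 3.45 = 0.9563 m³/s
w_3 = (10.8 − 2.0)/2 = 4.4 m; q_3 = 0.50 × 1.69 × 4.4 = 3.718 m³/s
w_4 = (15.6 − 6.9)/2 = 4.35 m; q_4 = 0.61 × 1.95 × 4.35 = 5.174 m³/s
w_5 = (22.8 − 10.8)/2 = 6 m; q_5 = 0.62 × 1.93 × 6 = 7.180 m³/s
w_6 = (24.6 − 15.6)/2 = 4.5 m; q_6 = 0.42 × 0.88 × 4.5 = 1.663 m³/s
Stations 1, 7 contribute zero (depth or velocity is 0).
Q = Σ qᵢ = 18.69 m³/s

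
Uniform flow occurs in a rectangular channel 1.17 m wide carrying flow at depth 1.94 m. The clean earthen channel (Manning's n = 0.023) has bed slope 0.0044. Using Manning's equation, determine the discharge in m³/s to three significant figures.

3.84 m³/s

A = b·y = 1.17 × 1.94 = 2.270 m²
P = b + 2y = 1.17 + 2×1.94 = 5.050 m
R = A/P = 2.270/5.050 = 0.4495 m
Q = (1/n)·A·R^(2/3)·S^(1/2) = (1/0.023) × 2.270 × 0.4495^(2/3) × 0.0044^(1/2) = 3.841 m³/s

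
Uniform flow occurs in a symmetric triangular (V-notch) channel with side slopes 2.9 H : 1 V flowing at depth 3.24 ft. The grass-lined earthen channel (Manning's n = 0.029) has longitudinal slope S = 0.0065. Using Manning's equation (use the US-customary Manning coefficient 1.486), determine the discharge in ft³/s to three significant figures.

167 ft³/s

A = z·y² = 2.9×3.24² = 30.44 ft²
P = 2y√(1+z²) = 2×3.24×√(1+2.9²) = 19.88 ft
R = A/P = 30.44/19.88 = 1.532 ft
Q = (1.486/n)·A·R^(2/3)·S^(1/2) = (1.486/0.029) × 30.44 × 1.532^(2/3) × 0.0065^(1/2) = 167.1 ft³/s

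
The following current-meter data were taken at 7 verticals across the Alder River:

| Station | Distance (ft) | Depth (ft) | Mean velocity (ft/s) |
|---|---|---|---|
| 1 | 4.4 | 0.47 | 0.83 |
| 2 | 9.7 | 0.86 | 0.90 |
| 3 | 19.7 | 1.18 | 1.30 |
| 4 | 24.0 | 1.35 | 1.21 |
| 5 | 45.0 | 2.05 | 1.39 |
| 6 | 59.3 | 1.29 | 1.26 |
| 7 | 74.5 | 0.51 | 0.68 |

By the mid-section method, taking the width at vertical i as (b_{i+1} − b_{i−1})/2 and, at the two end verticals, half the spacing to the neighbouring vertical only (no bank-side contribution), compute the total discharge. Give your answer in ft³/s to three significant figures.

w_1 = (9.7 − 4.4)/2 = 2.65 ft; q_1 = 0.83 × 0.47 × 2.65 = 1.034 ft³/s
w_2 = (19.7 − 4.4)/2 = 7.65 ft; q_2 = 0.90 × 0.86 × 7.65 = 5.921 ft³/s
w_3 = (24.0 − 9.7)/2 = 7.15 ft; q_3 = 1.30 × 1.18 × 7.15 = 10.97 ft³/s
w_4 = (45.0 − 19.7)/2 = 12.65 ft; q_4 = 1.21 × 1.35 × 12.65 = 20.66 ft³/s
w_5 = (59.3 − 24.0)/2 = 17.65 ft; q_5 = 1.39 × 2.05 × 17.65 = 50.29 ft³/s
w_6 = (74.5 − 45.0)/2 = 14.75 ft; q_6 = 1.26 × 1.29 × 14.75 = 23.97 ft³/s
w_7 = (74.5 − 59.3)/2 = 7.6 ft; q_7 = 0.68 × 0.51 × 7.6 = 2.636 ft³/s
Q = Σ qᵢ = 115.5 ft³/s

115 ft³/s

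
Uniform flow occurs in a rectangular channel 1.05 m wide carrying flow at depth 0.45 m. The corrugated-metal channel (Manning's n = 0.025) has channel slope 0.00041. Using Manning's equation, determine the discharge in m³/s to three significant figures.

0.149 m³/s

A = b·y = 1.05 × 0.45 = 0.4725 m²
P = b + 2y = 1.05 + 2×0.45 = 1.950 m
R = A/P = 0.4725/1.950 = 0.2423 m
Q = (1/n)·A·R^(2/3)·S^(1/2) = (1/0.025) × 0.4725 × 0.2423^(2/3) × 0.00041^(1/2) = 0.1487 m³/s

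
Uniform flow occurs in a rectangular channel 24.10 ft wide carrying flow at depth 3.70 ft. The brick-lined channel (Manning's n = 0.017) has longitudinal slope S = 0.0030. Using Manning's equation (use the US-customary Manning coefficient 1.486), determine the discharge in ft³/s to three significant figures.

A = b·y = 24.10 × 3.70 = 89.17 ft²
P = b + 2y = 24.10 + 2×3.70 = 31.50 ft
R = A/P = 89.17/31.50 = 2.831 ft
Q = (1.486/n)·A·R^(2/3)·S^(1/2) = (1.486/0.017) × 89.17 × 2.831^(2/3) × 0.0030^(1/2) = 854.3 ft³/s

854 ft³/s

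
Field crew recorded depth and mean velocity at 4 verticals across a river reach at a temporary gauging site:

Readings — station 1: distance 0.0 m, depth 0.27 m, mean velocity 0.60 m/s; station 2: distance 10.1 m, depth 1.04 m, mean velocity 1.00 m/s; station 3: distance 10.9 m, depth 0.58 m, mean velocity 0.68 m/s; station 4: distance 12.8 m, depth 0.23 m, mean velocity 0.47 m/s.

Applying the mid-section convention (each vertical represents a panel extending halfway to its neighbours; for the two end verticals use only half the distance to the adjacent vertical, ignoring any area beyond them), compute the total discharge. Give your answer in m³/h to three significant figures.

w_1 = (10.1 − 0.0)/2 = 5.05 m; q_1 = 0.60 × 0.27 × 5.05 = 0.8181 m³/s
w_2 = (10.9 − 0.0)/2 = 5.45 m; q_2 = 1.00 × 1.04 × 5.45 = 5.668 m³/s
w_3 = (12.8 − 10.1)/2 = 1.35 m; q_3 = 0.68 × 0.58 × 1.35 = 0.5324 m³/s
w_4 = (12.8 − 10.9)/2 = 0.95 m; q_4 = 0.47 × 0.23 × 0.95 = 0.1027 m³/s
Q = Σ qᵢ = 7.121 m³/s
= 7.121 × 3600 = 25640 m³/h

25600 m³/h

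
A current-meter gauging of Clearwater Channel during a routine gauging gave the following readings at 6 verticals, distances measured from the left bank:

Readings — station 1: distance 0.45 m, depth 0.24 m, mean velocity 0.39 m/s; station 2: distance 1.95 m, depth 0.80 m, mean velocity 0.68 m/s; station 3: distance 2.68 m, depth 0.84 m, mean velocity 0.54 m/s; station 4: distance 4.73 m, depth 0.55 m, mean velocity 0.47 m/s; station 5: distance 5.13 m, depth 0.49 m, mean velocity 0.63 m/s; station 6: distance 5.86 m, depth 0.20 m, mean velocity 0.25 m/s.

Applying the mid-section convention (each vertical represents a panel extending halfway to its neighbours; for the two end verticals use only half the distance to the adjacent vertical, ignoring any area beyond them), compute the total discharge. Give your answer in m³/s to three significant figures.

1.82 m³/s

w_1 = (1.95 − 0.45)/2 = 0.75 m; q_1 = 0.39 × 0.24 × 0.75 = 0.07020 m³/s
w_2 = (2.68 − 0.45)/2 = 1.115 m; q_2 = 0.68 × 0.80 × 1.115 = 0.6066 m³/s
w_3 = (4.73 − 1.95)/2 = 1.39 m; q_3 = 0.54 × 0.84 × 1.39 = 0.6305 m³/s
w_4 = (5.13 − 2.68)/2 = 1.225 m; q_4 = 0.47 × 0.55 × 1.225 = 0.3167 m³/s
w_5 = (5.86 − 4.73)/2 = 0.565 m; q_5 = 0.63 × 0.49 × 0.565 = 0.1744 m³/s
w_6 = (5.86 − 5.13)/2 = 0.365 m; q_6 = 0.25 × 0.20 × 0.365 = 0.01825 m³/s
Q = Σ qᵢ = 1.817 m³/s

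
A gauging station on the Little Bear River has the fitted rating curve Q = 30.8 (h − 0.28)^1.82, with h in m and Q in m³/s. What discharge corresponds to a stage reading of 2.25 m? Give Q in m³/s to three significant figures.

Q = 30.8 × (2.25 − 0.28)^1.82 = 30.8 × 1.97^1.82 = 105.8 m³/s

106 m³/s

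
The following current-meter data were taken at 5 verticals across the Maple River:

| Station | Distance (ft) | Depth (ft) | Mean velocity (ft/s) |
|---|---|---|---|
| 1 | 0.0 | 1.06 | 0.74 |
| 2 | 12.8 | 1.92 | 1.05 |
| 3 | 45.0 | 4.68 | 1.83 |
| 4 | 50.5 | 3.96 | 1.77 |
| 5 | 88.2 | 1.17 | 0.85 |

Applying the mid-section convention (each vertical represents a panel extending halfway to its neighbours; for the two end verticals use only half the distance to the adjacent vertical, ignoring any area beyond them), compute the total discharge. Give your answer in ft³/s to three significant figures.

w_1 = (12.8 − 0.0)/2 = 6.4 ft; q_1 = 0.74 × 1.06 × 6.4 = 5.020 ft³/s
w_2 = (45.0 − 0.0)/2 = 22.5 ft; q_2 = 1.05 × 1.92 × 22.5 = 45.36 ft³/s
w_3 = (50.5 − 12.8)/2 = 18.85 ft; q_3 = 1.83 × 4.68 × 18.85 = 161.4 ft³/s
w_4 = (88.2 − 45.0)/2 = 21.6 ft; q_4 = 1.77 × 3.96 × 21.6 = 151.4 ft³/s
w_5 = (88.2 − 50.5)/2 = 18.85 ft; q_5 = 0.85 × 1.17 × 18.85 = 18.75 ft³/s
Q = Σ qᵢ = 382.0 ft³/s

382 ft³/s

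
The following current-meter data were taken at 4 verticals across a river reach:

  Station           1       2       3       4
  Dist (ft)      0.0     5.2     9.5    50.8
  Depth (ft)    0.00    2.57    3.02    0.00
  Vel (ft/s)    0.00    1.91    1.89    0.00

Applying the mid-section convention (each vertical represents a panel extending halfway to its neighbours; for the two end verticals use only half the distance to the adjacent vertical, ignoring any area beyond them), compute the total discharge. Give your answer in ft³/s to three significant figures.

w_2 = (9.5 − 0.0)/2 = 4.75 ft; q_2 = 1.91 × 2.57 × 4.75 = 23.32 ft³/s
w_3 = (50.8 − 5.2)/2 = 22.8 ft; q_3 = 1.89 × 3.02 × 22.8 = 130.1 ft³/s
Stations 1, 4 contribute zero (depth or velocity is 0).
Q = Σ qᵢ = 153.5 ft³/s

153 ft³/s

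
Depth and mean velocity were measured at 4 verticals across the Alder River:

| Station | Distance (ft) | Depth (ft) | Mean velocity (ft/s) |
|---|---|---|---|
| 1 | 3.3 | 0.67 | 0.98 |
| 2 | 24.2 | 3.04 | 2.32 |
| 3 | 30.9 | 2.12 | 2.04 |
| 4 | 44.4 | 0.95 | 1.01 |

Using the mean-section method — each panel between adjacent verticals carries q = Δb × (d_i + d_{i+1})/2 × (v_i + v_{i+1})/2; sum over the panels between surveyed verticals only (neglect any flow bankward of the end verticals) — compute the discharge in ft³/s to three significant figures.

Panel 1-2: Δb = 20.9 ft, d̄ = (0.67+3.04)/2 = 1.855, v̄ = (0.98+2.32)/2 = 1.65 → q = 20.9×1.855×1.65 = 63.97 ft³/s
Panel 2-3: Δb = 6.7 ft, d̄ = (3.04+2.12)/2 = 2.58, v̄ = (2.32+2.04)/2 = 2.18 → q = 6.7×2.58×2.18 = 37.68 ft³/s
Panel 3-4: Δb = 13.5 ft, d̄ = (2.12+0.95)/2 = 1.535, v̄ = (2.04+1.01)/2 = 1.525 → q = 13.5×1.535×1.525 = 31.60 ft³/s
Q = Σ q = 133.3 ft³/s

133 ft³/s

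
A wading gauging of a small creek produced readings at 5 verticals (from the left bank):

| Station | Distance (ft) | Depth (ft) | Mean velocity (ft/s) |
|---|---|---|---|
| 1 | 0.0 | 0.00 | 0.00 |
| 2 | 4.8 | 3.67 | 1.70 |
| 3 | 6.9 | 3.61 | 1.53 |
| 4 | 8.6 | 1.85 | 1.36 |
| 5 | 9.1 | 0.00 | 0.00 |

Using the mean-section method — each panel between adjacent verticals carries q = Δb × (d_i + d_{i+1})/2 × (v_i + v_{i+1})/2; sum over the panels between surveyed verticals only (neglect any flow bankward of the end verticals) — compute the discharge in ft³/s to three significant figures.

26.9 ft³/s

Panel 1-2: Δb = 4.8 ft, d̄ = (0.00+3.67)/2 = 1.835, v̄ = (0.00+1.70)/2 = 0.85 → q = 4.8×1.835×0.85 = 7.487 ft³/s
Panel 2-3: Δb = 2.1 ft, d̄ = (3.67+3.61)/2 = 3.64, v̄ = (1.70+1.53)/2 = 1.615 → q = 2.1×3.64×1.615 = 12.35 ft³/s
Panel 3-4: Δb = 1.7 ft, d̄ = (3.61+1.85)/2 = 2.73, v̄ = (1.53+1.36)/2 = 1.445 → q = 1.7×2.73×1.445 = 6.706 ft³/s
Panel 4-5: Δb = 0.5 ft, d̄ = (1.85+0.00)/2 = 0.925, v̄ = (1.36+0.00)/2 = 0.68 → q = 0.5×0.925×0.68 = 0.3145 ft³/s
Q = Σ q = 26.85 ft³/s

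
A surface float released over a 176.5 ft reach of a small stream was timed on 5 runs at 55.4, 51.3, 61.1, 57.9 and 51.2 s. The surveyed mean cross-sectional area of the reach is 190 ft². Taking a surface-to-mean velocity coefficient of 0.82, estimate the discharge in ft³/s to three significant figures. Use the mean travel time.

497 ft³/s

t̄ = (55.4 + 51.3 + 61.1 + 57.9 + 51.2) / 5 = 55.38 s
v_surface = L / t̄ = 176.5 / 55.38 = 3.187 ft/s
v_mean = 0.82 × 3.187 = 2.613 ft/s
Q = A × v_mean = 190 × 2.613 = 496.5 ft³/s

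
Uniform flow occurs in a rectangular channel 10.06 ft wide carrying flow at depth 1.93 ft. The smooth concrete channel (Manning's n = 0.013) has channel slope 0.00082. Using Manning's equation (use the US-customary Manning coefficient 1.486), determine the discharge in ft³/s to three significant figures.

A = b·y = 10.06 × 1.93 = 19.42 ft²
P = b + 2y = 10.06 + 2×1.93 = 13.92 ft
R = A/P = 19.42/13.92 = 1.395 ft
Q = (1.486/n)·A·R^(2/3)·S^(1/2) = (1.486/0.013) × 19.42 × 1.395^(2/3) × 0.00082^(1/2) = 79.34 ft³/s

79.3 ft³/s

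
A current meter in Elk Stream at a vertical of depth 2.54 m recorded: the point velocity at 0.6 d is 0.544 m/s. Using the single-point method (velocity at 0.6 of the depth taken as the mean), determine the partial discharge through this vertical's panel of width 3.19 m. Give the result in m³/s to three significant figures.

v̄ = v₀.₆ = 0.544 m/s
q = v̄ × d × w = 0.5440 × 2.54 × 3.19 = 4.408 m³/s

4.41 m³/s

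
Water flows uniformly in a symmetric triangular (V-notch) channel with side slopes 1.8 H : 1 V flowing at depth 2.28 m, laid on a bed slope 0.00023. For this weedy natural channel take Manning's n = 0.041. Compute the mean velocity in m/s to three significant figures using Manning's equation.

A = z·y² = 1.8×2.28² = 9.357 m²
P = 2y√(1+z²) = 2×2.28×√(1+1.8²) = 9.390 m
R = A/P = 9.357/9.390 = 0.9965 m
Q = (1/n)·A·R^(2/3)·S^(1/2) = (1/0.041) × 9.357 × 0.9965^(2/3) × 0.00023^(1/2) = 3.453 m³/s
V = Q/A = 3.453/9.357 = 0.3690 m/s

0.369 m/s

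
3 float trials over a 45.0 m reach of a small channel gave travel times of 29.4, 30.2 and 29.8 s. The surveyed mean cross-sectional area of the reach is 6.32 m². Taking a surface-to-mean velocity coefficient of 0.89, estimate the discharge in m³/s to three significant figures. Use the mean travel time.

t̄ = (29.4 + 30.2 + 29.8) / 3 = 29.8 s
v_surface = L / t̄ = 45.0 / 29.8 = 1.510 m/s
v_mean = 0.89 × 1.510 = 1.344 m/s
Q = A × v_mean = 6.32 × 1.344 = 8.494 m³/s

8.49 m³/s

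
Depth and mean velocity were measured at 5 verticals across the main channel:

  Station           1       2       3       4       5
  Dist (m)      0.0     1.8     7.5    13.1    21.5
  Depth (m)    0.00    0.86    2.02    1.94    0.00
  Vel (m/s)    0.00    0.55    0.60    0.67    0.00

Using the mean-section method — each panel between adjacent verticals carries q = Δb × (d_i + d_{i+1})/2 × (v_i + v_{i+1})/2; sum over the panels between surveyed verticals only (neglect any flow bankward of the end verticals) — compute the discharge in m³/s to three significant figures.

Panel 1-2: Δb = 1.8 m, d̄ = (0.00+0.86)/2 = 0.43, v̄ = (0.00+0.55)/2 = 0.275 → q = 1.8×0.43×0.275 = 0.2129 m³/s
Panel 2-3: Δb = 5.7 m, d̄ = (0.86+2.02)/2 = 1.44, v̄ = (0.55+0.60)/2 = 0.575 → q = 5.7×1.44×0.575 = 4.720 m³/s
Panel 3-4: Δb = 5.6 m, d̄ = (2.02+1.94)/2 = 1.98, v̄ = (0.60+0.67)/2 = 0.635 → q = 5.6×1.98×0.635 = 7.041 m³/s
Panel 4-5: Δb = 8.4 m, d̄ = (1.94+0.00)/2 = 0.97, v̄ = (0.67+0.00)/2 = 0.335 → q = 8.4×0.97×0.335 = 2.730 m³/s
Q = Σ q = 14.70 m³/s

14.7 m³/s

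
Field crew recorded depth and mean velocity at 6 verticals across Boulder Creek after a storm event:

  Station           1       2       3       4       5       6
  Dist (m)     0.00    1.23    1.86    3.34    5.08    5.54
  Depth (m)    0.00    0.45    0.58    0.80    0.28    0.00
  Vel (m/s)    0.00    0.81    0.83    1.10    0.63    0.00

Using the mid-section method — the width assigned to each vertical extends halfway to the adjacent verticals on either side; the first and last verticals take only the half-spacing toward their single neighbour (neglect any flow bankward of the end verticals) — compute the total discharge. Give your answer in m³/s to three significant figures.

w_2 = (1.86 − 0.00)/2 = 0.93 m; q_2 = 0.81 × 0.45 × 0.93 = 0.3390 m³/s
w_3 = (3.34 − 1.23)/2 = 1.055 m; q_3 = 0.83 × 0.58 × 1.055 = 0.5079 m³/s
w_4 = (5.08 − 1.86)/2 = 1.61 m; q_4 = 1.10 × 0.80 × 1.61 = 1.417 m³/s
w_5 = (5.54 − 3.34)/2 = 1.1 m; q_5 = 0.63 × 0.28 × 1.1 = 0.1940 m³/s
Stations 1, 6 contribute zero (depth or velocity is 0).
Q = Σ qᵢ = 2.458 m³/s

2.46 m³/s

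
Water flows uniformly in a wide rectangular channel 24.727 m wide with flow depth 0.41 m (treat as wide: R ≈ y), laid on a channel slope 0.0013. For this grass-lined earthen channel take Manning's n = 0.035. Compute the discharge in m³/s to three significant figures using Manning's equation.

A = b·y = 24.727 × 0.41 = 10.14 m²
Wide channel: R ≈ y = 0.41 m
Q = (1/n)·A·R^(2/3)·S^(1/2) = (1/0.035) × 10.14 × 0.4100^(2/3) × 0.0013^(1/2) = 5.764 m³/s

5.76 m³/s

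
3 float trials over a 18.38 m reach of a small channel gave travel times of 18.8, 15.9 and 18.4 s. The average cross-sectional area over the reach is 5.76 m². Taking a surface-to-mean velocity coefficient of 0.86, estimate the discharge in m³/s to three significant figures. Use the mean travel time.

t̄ = (18.8 + 15.9 + 18.4) / 3 = 17.7 s
v_surface = L / t̄ = 18.38 / 17.7 = 1.038 m/s
v_mean = 0.86 × 1.038 = 0.8930 m/s
Q = A × v_mean = 5.76 × 0.8930 = 5.144 m³/s

5.14 m³/s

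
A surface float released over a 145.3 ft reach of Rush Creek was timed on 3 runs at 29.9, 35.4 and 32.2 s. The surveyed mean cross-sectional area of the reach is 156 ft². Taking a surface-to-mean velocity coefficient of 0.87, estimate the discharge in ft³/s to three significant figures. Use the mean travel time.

607 ft³/s

t̄ = (29.9 + 35.4 + 32.2) / 3 = 32.5 s
v_surface = L / t̄ = 145.3 / 32.5 = 4.471 ft/s
v_mean = 0.87 × 4.471 = 3.890 ft/s
Q = A × v_mean = 156 × 3.890 = 606.8 ft³/s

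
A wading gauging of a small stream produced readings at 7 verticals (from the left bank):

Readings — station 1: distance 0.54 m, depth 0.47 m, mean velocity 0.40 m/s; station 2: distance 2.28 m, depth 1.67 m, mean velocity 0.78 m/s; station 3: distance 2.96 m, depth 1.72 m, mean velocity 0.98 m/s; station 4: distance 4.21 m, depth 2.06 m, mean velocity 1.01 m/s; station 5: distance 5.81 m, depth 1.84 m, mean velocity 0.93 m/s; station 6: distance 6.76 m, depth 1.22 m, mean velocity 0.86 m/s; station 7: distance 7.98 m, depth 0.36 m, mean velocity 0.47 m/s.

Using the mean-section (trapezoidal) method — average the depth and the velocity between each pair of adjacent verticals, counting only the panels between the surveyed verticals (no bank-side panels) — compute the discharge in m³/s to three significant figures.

Panel 1-2: Δb = 1.74 m, d̄ = (0.47+1.67)/2 = 1.07, v̄ = (0.40+0.78)/2 = 0.59 → q = 1.74×1.07×0.59 = 1.098 m³/s
Panel 2-3: Δb = 0.68 m, d̄ = (1.67+1.72)/2 = 1.695, v̄ = (0.78+0.98)/2 = 0.88 → q = 0.68×1.695×0.88 = 1.014 m³/s
Panel 3-4: Δb = 1.25 m, d̄ = (1.72+2.06)/2 = 1.89, v̄ = (0.98+1.01)/2 = 0.995 → q = 1.25×1.89×0.995 = 2.351 m³/s
Panel 4-5: Δb = 1.6 m, d̄ = (2.06+1.84)/2 = 1.95, v̄ = (1.01+0.93)/2 = 0.97 → q = 1.6×1.95×0.97 = 3.026 m³/s
Panel 5-6: Δb = 0.95 m, d̄ = (1.84+1.22)/2 = 1.53, v̄ = (0.93+0.86)/2 = 0.895 → q = 0.95×1.53×0.895 = 1.301 m³/s
Panel 6-7: Δb = 1.22 m, d̄ = (1.22+0.36)/2 = 0.79, v̄ = (0.86+0.47)/2 = 0.665 → q = 1.22×0.79×0.665 = 0.6409 m³/s
Q = Σ q = 9.432 m³/s

9.43 m³/s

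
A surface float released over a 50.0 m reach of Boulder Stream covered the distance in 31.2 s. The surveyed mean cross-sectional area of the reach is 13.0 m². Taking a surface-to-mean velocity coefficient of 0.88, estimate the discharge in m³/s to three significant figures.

v_surface = L / t̄ = 50.0 / 31.2 = 1.603 m/s
v_mean = 0.88 × 1.603 = 1.410 m/s
Q = A × v_mean = 13.0 × 1.410 = 18.33 m³/s

18.3 m³/s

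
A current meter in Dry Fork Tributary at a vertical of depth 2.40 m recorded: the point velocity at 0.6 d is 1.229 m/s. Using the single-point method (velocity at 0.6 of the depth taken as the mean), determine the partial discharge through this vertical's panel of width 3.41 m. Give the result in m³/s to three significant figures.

v̄ = v₀.₆ = 1.229 m/s
q = v̄ × d × w = 1.229 × 2.40 × 3.41 = 10.06 m³/s

10.1 m³/s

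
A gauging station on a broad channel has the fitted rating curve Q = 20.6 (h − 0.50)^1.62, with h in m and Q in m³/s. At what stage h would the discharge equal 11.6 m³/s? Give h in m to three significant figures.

1.20 m

h − h₀ = (Q/C)^(1/b) = (11.6/20.6)^(1/1.62) = 0.7015 m
h = 0.50 + 0.7015 = 1.202 m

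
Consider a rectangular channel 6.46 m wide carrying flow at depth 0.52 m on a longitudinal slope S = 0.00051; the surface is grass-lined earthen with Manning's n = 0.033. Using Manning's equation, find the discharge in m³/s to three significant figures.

1.35 m³/s

A = b·y = 6.46 × 0.52 = 3.359 m²
P = b + 2y = 6.46 + 2×0.52 = 7.500 m
R = A/P = 3.359/7.500 = 0.4479 m
Q = (1/n)·A·R^(2/3)·S^(1/2) = (1/0.033) × 3.359 × 0.4479^(2/3) × 0.00051^(1/2) = 1.346 m³/s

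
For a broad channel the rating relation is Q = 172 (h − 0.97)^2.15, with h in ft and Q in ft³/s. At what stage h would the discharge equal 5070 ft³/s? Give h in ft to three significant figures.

5.79 ft

h − h₀ = (Q/C)^(1/b) = (5070/172)^(1/2.15) = 4.825 ft
h = 0.97 + 4.825 = 5.795 ft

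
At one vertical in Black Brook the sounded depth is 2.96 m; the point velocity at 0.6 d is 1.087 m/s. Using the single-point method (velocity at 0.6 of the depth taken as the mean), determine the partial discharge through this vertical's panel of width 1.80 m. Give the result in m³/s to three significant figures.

5.79 m³/s

v̄ = v₀.₆ = 1.087 m/s
q = v̄ × d × w = 1.087 × 2.96 × 1.80 = 5.792 m³/s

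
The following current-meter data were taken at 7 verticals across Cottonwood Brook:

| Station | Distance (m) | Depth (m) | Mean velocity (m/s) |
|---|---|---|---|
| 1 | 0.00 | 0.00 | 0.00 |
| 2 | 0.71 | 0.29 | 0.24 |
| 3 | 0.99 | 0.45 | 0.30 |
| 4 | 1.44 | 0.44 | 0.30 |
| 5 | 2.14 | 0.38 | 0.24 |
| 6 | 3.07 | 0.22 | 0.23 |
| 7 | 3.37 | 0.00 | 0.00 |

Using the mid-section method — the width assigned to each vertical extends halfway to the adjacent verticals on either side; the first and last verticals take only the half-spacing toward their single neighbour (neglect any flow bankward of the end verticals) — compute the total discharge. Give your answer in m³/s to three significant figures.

w_2 = (0.99 − 0.00)/2 = 0.495 m; q_2 = 0.24 × 0.29 × 0.495 = 0.03445 m³/s
w_3 = (1.44 − 0.71)/2 = 0.365 m; q_3 = 0.30 × 0.45 × 0.365 = 0.04928 m³/s
w_4 = (2.14 − 0.99)/2 = 0.575 m; q_4 = 0.30 × 0.44 × 0.575 = 0.07590 m³/s
w_5 = (3.07 − 1.44)/2 = 0.815 m; q_5 = 0.24 × 0.38 × 0.815 = 0.07433 m³/s
w_6 = (3.37 − 2.14)/2 = 0.615 m; q_6 = 0.23 × 0.22 × 0.615 = 0.03112 m³/s
Stations 1, 7 contribute zero (depth or velocity is 0).
Q = Σ qᵢ = 0.2651 m³/s

0.265 m³/s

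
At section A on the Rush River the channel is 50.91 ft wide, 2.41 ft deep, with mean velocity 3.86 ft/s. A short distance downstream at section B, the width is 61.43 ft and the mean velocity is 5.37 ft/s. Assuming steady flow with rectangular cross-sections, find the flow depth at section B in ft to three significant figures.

1.44 ft

Q = A₁V₁ = (50.91×2.41) × 3.86 = 473.6 ft³/s
d₂ = Q/(b₂ V₂) = 473.6/(61.43×5.37) = 1.436 ft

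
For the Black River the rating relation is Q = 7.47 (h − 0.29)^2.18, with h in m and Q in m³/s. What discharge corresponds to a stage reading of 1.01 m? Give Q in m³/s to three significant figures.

Q = 7.47 × (1.01 − 0.29)^2.18 = 7.47 × 0.72^2.18 = 3.650 m³/s

3.65 m³/s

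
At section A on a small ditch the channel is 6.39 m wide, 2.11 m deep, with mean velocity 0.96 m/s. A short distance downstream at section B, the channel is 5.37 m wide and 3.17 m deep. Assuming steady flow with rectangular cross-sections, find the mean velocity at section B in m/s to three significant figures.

0.760 m/s

Q = A₁V₁ = (6.39×2.11) × 0.96 = 12.94 m³/s
A₂ = 5.37 × 3.17 = 17.02 m²
V₂ = Q/A₂ = 12.94/17.02 = 0.7604 m/s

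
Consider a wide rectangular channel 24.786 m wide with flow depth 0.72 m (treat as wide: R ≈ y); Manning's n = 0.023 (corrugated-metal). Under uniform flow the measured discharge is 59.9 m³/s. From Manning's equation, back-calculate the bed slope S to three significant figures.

0.00924

A = b·y = 24.786 × 0.72 = 17.85 m²
Wide channel: R ≈ y = 0.72 m
S = (Q·n / (1·A·R^(2/3)))² = (59.9×0.023 / (1×17.85×0.8033))² = 0.009235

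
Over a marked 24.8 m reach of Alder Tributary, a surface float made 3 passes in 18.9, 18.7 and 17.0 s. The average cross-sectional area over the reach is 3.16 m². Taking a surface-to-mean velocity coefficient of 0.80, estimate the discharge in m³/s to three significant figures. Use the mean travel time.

3.44 m³/s

t̄ = (18.9 + 18.7 + 17.0) / 3 = 18.2 s
v_surface = L / t̄ = 24.8 / 18.2 = 1.363 m/s
v_mean = 0.80 × 1.363 = 1.090 m/s
Q = A × v_mean = 3.16 × 1.090 = 3.445 m³/s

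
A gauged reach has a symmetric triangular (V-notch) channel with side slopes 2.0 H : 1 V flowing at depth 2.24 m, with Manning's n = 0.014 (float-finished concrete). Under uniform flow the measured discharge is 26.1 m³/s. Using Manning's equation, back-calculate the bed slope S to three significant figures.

A = z·y² = 2.0×2.24² = 10.04 m²
P = 2y√(1+z²) = 2×2.24×√(1+2.0²) = 10.02 m
R = A/P = 10.04/10.02 = 1.002 m
S = (Q·n / (1·A·R^(2/3)))² = (26.1×0.014 / (1×10.04×1.001))² = 0.001323

0.00132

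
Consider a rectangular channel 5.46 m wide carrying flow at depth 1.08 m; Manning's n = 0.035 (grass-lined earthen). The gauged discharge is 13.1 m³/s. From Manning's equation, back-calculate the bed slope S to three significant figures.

A = b·y = 5.46 × 1.08 = 5.897 m²
P = b + 2y = 5.46 + 2×1.08 = 7.620 m
R = A/P = 5.897/7.620 = 0.7739 m
S = (Q·n / (1·A·R^(2/3)))² = (13.1×0.035 / (1×5.897×0.8429))² = 0.008509

0.00851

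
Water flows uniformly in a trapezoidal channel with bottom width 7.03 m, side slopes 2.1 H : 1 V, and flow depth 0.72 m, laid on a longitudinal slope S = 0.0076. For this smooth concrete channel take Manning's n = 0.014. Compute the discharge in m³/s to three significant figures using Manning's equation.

27.0 m³/s

A = (b + z·y)·y = (7.03 + 2.1×0.72)×0.72 = 6.150 m²
P = b + 2y√(1+z²) = 7.03 + 2×0.72×√(1+2.1²) = 10.38 m
R = A/P = 6.150/10.38 = 0.5925 m
Q = (1/n)·A·R^(2/3)·S^(1/2) = (1/0.014) × 6.150 × 0.5925^(2/3) × 0.0076^(1/2) = 27.02 m³/s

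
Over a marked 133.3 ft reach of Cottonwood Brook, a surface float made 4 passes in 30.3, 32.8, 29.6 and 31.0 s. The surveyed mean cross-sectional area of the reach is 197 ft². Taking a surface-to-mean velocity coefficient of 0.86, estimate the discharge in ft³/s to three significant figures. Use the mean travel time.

730 ft³/s

t̄ = (30.3 + 32.8 + 29.6 + 31.0) / 4 = 30.925 s
v_surface = L / t̄ = 133.3 / 30.925 = 4.310 ft/s
v_mean = 0.86 × 4.310 = 3.707 ft/s
Q = A × v_mean = 197 × 3.707 = 730.3 ft³/s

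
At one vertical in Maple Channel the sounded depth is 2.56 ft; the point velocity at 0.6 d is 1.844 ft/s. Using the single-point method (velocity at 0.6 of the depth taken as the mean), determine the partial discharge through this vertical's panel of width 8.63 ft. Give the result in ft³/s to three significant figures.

40.7 ft³/s

v̄ = v₀.₆ = 1.844 ft/s
q = v̄ × d × w = 1.844 × 2.56 × 8.63 = 40.74 ft³/s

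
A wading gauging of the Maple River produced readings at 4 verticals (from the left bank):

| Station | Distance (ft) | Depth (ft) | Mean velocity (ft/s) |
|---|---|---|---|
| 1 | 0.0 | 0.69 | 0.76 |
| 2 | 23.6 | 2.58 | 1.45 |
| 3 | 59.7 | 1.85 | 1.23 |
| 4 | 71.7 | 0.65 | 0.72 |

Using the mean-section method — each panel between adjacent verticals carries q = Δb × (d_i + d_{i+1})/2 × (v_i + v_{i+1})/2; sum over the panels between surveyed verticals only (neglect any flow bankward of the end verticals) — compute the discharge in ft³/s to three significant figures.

Panel 1-2: Δb = 23.6 ft, d̄ = (0.69+2.58)/2 = 1.635, v̄ = (0.76+1.45)/2 = 1.105 → q = 23.6×1.635×1.105 = 42.64 ft³/s
Panel 2-3: Δb = 36.1 ft, d̄ = (2.58+1.85)/2 = 2.215, v̄ = (1.45+1.23)/2 = 1.34 → q = 36.1×2.215×1.34 = 107.1 ft³/s
Panel 3-4: Δb = 12 ft, d̄ = (1.85+0.65)/2 = 1.25, v̄ = (1.23+0.72)/2 = 0.975 → q = 12×1.25×0.975 = 14.63 ft³/s
Q = Σ q = 164.4 ft³/s

164 ft³/s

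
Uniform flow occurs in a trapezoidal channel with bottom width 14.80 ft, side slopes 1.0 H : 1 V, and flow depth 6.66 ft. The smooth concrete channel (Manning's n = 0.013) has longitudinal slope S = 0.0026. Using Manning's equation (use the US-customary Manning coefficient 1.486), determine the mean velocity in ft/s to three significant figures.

15.3 ft/s

A = (b + z·y)·y = (14.80 + 1.0×6.66)×6.66 = 142.9 ft²
P = b + 2y√(1+z²) = 14.80 + 2×6.66×√(1+1.0²) = 33.64 ft
R = A/P = 142.9/33.64 = 4.249 ft
Q = (1.486/n)·A·R^(2/3)·S^(1/2) = (1.486/0.013) × 142.9 × 4.249^(2/3) × 0.0026^(1/2) = 2185 ft³/s
V = Q/A = 2185/142.9 = 15.29 ft/s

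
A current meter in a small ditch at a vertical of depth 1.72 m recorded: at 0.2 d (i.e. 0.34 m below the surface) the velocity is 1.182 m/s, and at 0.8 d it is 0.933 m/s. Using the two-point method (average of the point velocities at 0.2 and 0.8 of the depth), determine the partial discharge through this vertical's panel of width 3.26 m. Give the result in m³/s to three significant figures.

5.93 m³/s

v̄ = (1.182 + 0.933) / 2 = 1.058 m/s
q = v̄ × d × w = 1.058 × 1.72 × 3.26 = 5.930 m³/s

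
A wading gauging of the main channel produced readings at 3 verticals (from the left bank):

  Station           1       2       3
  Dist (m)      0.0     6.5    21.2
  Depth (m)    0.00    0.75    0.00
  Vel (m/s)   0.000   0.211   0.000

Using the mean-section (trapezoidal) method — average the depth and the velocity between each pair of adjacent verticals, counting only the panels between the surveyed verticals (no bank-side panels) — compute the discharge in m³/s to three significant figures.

Panel 1-2: Δb = 6.5 m, d̄ = (0.00+0.75)/2 = 0.375, v̄ = (0.000+0.211)/2 = 0.1055 → q = 6.5×0.375×0.1055 = 0.2572 m³/s
Panel 2-3: Δb = 14.7 m, d̄ = (0.75+0.00)/2 = 0.375, v̄ = (0.211+0.000)/2 = 0.1055 → q = 14.7×0.375×0.1055 = 0.5816 m³/s
Q = Σ q = 0.8387 m³/s

0.839 m³/s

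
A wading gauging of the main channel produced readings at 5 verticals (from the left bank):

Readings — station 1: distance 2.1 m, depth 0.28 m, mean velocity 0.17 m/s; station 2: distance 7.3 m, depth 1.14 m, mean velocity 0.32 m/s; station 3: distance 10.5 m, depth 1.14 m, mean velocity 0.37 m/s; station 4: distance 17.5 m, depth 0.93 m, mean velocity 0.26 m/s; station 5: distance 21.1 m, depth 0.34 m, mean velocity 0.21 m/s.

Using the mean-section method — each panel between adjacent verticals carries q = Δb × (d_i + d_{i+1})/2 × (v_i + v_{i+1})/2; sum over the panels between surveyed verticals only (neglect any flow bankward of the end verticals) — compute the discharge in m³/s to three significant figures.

Panel 1-2: Δb = 5.2 m, d̄ = (0.28+1.14)/2 = 0.71, v̄ = (0.17+0.32)/2 = 0.245 → q = 5.2×0.71×0.245 = 0.9045 m³/s
Panel 2-3: Δb = 3.2 m, d̄ = (1.14+1.14)/2 = 1.14, v̄ = (0.32+0.37)/2 = 0.345 → q = 3.2×1.14×0.345 = 1.259 m³/s
Panel 3-4: Δb = 7 m, d̄ = (1.14+0.93)/2 = 1.035, v̄ = (0.37+0.26)/2 = 0.315 → q = 7×1.035×0.315 = 2.282 m³/s
Panel 4-5: Δb = 3.6 m, d̄ = (0.93+0.34)/2 = 0.635, v̄ = (0.26+0.21)/2 = 0.235 → q = 3.6×0.635×0.235 = 0.5372 m³/s
Q = Σ q = 4.982 m³/s

4.98 m³/s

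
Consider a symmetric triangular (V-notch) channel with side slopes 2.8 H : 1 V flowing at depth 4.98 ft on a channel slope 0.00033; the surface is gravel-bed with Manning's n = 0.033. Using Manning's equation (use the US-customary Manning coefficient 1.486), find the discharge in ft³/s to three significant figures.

100 ft³/s

A = z·y² = 2.8×4.98² = 69.44 ft²
P = 2y√(1+z²) = 2×4.98×√(1+2.8²) = 29.61 ft
R = A/P = 69.44/29.61 = 2.345 ft
Q = (1.486/n)·A·R^(2/3)·S^(1/2) = (1.486/0.033) × 69.44 × 2.345^(2/3) × 0.00033^(1/2) = 100.3 ft³/s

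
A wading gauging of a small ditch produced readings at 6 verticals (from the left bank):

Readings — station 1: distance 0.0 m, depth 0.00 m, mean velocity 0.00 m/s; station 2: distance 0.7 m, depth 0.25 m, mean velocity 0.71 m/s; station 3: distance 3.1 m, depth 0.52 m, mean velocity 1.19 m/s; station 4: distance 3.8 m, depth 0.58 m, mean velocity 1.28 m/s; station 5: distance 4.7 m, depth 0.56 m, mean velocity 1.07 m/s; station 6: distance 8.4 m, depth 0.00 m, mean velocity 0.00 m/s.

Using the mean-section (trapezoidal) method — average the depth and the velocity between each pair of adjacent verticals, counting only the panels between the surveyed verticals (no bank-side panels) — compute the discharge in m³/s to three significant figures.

2.54 m³/s

Panel 1-2: Δb = 0.7 m, d̄ = (0.00+0.25)/2 = 0.125, v̄ = (0.00+0.71)/2 = 0.355 → q = 0.7×0.125×0.355 = 0.03106 m³/s
Panel 2-3: Δb = 2.4 m, d̄ = (0.25+0.52)/2 = 0.385, v̄ = (0.71+1.19)/2 = 0.95 → q = 2.4×0.385×0.95 = 0.8778 m³/s
Panel 3-4: Δb = 0.7 m, d̄ = (0.52+0.58)/2 = 0.55, v̄ = (1.19+1.28)/2 = 1.235 → q = 0.7×0.55×1.235 = 0.4755 m³/s
Panel 4-5: Δb = 0.9 m, d̄ = (0.58+0.56)/2 = 0.57, v̄ = (1.28+1.07)/2 = 1.175 → q = 0.9×0.57×1.175 = 0.6028 m³/s
Panel 5-6: Δb = 3.7 m, d̄ = (0.56+0.00)/2 = 0.28, v̄ = (1.07+0.00)/2 = 0.535 → q = 3.7×0.28×0.535 = 0.5543 m³/s
Q = Σ q = 2.541 m³/s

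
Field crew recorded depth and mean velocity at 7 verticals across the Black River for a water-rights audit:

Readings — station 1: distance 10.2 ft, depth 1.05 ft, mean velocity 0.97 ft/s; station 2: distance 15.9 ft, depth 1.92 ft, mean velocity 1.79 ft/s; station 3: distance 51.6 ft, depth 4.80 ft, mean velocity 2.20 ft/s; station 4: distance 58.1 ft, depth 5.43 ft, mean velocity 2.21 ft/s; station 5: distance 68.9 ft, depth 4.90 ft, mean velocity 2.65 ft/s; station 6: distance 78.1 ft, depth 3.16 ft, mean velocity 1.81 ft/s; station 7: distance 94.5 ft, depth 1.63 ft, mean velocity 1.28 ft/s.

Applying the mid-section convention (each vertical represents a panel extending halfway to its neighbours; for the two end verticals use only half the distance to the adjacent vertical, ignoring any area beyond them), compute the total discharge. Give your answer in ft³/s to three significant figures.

w_1 = (15.9 − 10.2)/2 = 2.85 ft; q_1 = 0.97 × 1.05 × 2.85 = 2.903 ft³/s
w_2 = (51.6 − 10.2)/2 = 20.7 ft; q_2 = 1.79 × 1.92 × 20.7 = 71.14 ft³/s
w_3 = (58.1 − 15.9)/2 = 21.1 ft; q_3 = 2.20 × 4.80 × 21.1 = 222.8 ft³/s
w_4 = (68.9 − 51.6)/2 = 8.65 ft; q_4 = 2.21 × 5.43 × 8.65 = 103.8 ft³/s
w_5 = (78.1 − 58.1)/2 = 10 ft; q_5 = 2.65 × 4.90 × 10 = 129.9 ft³/s
w_6 = (94.5 − 68.9)/2 = 12.8 ft; q_6 = 1.81 × 3.16 × 12.8 = 73.21 ft³/s
w_7 = (94.5 − 78.1)/2 = 8.2 ft; q_7 = 1.28 × 1.63 × 8.2 = 17.11 ft³/s
Q = Σ qᵢ = 620.8 ft³/s

621 ft³/s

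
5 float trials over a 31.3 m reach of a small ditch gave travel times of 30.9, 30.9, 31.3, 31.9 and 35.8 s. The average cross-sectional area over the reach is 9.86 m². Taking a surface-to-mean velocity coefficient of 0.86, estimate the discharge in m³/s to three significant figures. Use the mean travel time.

t̄ = (30.9 + 30.9 + 31.3 + 31.9 + 35.8) / 5 = 32.16 s
v_surface = L / t̄ = 31.3 / 32.16 = 0.9733 m/s
v_mean = 0.86 × 0.9733 = 0.8370 m/s
Q = A × v_mean = 9.86 × 0.8370 = 8.253 m³/s

8.25 m³/s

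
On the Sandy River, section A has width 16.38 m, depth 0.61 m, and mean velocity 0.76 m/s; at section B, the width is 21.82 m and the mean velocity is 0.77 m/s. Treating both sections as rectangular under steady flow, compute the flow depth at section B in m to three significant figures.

0.452 m

Q = A₁V₁ = (16.38×0.61) × 0.76 = 7.594 m³/s
d₂ = Q/(b₂ V₂) = 7.594/(21.82×0.77) = 0.4520 m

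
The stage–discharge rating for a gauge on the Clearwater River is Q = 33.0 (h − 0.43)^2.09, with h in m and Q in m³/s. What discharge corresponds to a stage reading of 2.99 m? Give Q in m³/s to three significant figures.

Q = 33.0 × (2.99 − 0.43)^2.09 = 33.0 × 2.56^2.09 = 235.4 m³/s

235 m³/s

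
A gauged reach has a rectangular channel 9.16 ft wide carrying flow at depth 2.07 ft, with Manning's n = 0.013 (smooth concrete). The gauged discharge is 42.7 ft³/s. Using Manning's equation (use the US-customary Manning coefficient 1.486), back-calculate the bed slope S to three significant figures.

A = b·y = 9.16 × 2.07 = 18.96 ft²
P = b + 2y = 9.16 + 2×2.07 = 13.30 ft
R = A/P = 18.96/13.30 = 1.426 ft
S = (Q·n / (1.486·A·R^(2/3)))² = (42.7×0.013 / (1.486×18.96×1.267))² = 0.0002419

0.000242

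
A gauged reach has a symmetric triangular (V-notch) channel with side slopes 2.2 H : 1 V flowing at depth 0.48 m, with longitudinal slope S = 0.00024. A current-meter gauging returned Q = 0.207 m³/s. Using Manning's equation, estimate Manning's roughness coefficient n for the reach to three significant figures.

0.0138

A = z·y² = 2.2×0.48² = 0.5069 m²
P = 2y√(1+z²) = 2×0.48×√(1+2.2²) = 2.320 m
R = A/P = 0.5069/2.320 = 0.2185 m
n = (1/Q)·A·R^(2/3)·S^(1/2) = (1/0.207) × 0.5069 × 0.3628 × 0.01549 = 0.01376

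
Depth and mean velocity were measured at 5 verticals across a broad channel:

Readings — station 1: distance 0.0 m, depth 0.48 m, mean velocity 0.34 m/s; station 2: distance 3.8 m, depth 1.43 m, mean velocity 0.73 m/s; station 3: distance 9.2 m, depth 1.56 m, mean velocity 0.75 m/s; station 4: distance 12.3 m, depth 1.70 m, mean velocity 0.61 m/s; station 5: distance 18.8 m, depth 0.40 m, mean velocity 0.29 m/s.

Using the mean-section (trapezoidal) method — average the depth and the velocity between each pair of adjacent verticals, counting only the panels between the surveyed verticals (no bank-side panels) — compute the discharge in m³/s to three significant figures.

Panel 1-2: Δb = 3.8 m, d̄ = (0.48+1.43)/2 = 0.955, v̄ = (0.34+0.73)/2 = 0.535 → q = 3.8×0.955×0.535 = 1.942 m³/s
Panel 2-3: Δb = 5.4 m, d̄ = (1.43+1.56)/2 = 1.495, v̄ = (0.73+0.75)/2 = 0.74 → q = 5.4×1.495×0.74 = 5.974 m³/s
Panel 3-4: Δb = 3.1 m, d̄ = (1.56+1.70)/2 = 1.63, v̄ = (0.75+0.61)/2 = 0.68 → q = 3.1×1.63×0.68 = 3.436 m³/s
Panel 4-5: Δb = 6.5 m, d̄ = (1.70+0.40)/2 = 1.05, v̄ = (0.61+0.29)/2 = 0.45 → q = 6.5×1.05×0.45 = 3.071 m³/s
Q = Σ q = 14.42 m³/s

14.4 m³/s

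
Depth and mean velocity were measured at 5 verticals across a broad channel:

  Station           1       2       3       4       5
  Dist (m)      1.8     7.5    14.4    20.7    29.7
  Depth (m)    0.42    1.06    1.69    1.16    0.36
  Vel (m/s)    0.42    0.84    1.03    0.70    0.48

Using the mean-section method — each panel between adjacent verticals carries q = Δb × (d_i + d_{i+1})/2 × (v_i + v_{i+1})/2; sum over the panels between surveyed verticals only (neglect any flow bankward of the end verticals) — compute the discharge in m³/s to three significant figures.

Panel 1-2: Δb = 5.7 m, d̄ = (0.42+1.06)/2 = 0.74, v̄ = (0.42+0.84)/2 = 0.63 → q = 5.7×0.74×0.63 = 2.657 m³/s
Panel 2-3: Δb = 6.9 m, d̄ = (1.06+1.69)/2 = 1.375, v̄ = (0.84+1.03)/2 = 0.935 → q = 6.9×1.375×0.935 = 8.871 m³/s
Panel 3-4: Δb = 6.3 m, d̄ = (1.69+1.16)/2 = 1.425, v̄ = (1.03+0.70)/2 = 0.865 → q = 6.3×1.425×0.865 = 7.766 m³/s
Panel 4-5: Δb = 9 m, d̄ = (1.16+0.36)/2 = 0.76, v̄ = (0.70+0.48)/2 = 0.59 → q = 9×0.76×0.59 = 4.036 m³/s
Q = Σ q = 23.33 m³/s

23.3 m³/s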